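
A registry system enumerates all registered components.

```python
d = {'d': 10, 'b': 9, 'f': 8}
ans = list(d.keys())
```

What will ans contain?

Step 1: d.keys() returns the dictionary keys in insertion order.
Therefore ans = ['d', 'b', 'f'].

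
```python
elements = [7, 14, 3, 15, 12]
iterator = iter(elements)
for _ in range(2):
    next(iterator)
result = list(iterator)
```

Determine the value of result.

Step 1: Create iterator over [7, 14, 3, 15, 12].
Step 2: Advance 2 positions (consuming [7, 14]).
Step 3: list() collects remaining elements: [3, 15, 12].
Therefore result = [3, 15, 12].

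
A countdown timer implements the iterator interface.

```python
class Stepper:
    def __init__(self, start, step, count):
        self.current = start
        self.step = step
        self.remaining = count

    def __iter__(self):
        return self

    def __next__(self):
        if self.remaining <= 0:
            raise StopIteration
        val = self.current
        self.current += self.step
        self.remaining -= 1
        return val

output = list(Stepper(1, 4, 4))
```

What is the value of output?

Step 1: Stepper starts at 1, increments by 4, for 4 steps:
  Yield 1, then current += 4
  Yield 5, then current += 4
  Yield 9, then current += 4
  Yield 13, then current += 4
Therefore output = [1, 5, 9, 13].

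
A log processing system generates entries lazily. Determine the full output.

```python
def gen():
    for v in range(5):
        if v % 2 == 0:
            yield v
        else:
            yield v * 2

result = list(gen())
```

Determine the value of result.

Step 1: For each v in range(5), yield v if even, else v*2:
  v=0 (even): yield 0
  v=1 (odd): yield 1*2 = 2
  v=2 (even): yield 2
  v=3 (odd): yield 3*2 = 6
  v=4 (even): yield 4
Therefore result = [0, 2, 2, 6, 4].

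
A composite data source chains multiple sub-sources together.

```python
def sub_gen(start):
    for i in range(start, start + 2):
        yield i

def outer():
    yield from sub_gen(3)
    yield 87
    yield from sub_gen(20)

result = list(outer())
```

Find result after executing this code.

Step 1: outer() delegates to sub_gen(3):
  yield 3
  yield 4
Step 2: yield 87
Step 3: Delegates to sub_gen(20):
  yield 20
  yield 21
Therefore result = [3, 4, 87, 20, 21].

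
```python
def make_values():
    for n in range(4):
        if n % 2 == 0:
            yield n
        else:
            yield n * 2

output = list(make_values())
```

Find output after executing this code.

Step 1: For each n in range(4), yield n if even, else n*2:
  n=0 (even): yield 0
  n=1 (odd): yield 1*2 = 2
  n=2 (even): yield 2
  n=3 (odd): yield 3*2 = 6
Therefore output = [0, 2, 2, 6].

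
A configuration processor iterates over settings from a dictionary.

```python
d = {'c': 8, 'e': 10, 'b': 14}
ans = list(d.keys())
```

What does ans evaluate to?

Step 1: d.keys() returns the dictionary keys in insertion order.
Therefore ans = ['c', 'e', 'b'].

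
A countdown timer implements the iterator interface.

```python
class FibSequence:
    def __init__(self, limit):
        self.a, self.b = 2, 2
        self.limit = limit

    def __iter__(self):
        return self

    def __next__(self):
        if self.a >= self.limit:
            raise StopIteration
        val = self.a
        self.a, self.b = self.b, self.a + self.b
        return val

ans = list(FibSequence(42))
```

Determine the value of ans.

Step 1: Fibonacci-like sequence (a=2, b=2) until >= 42:
  Yield 2, then a,b = 2,4
  Yield 2, then a,b = 4,6
  Yield 4, then a,b = 6,10
  Yield 6, then a,b = 10,16
  Yield 10, then a,b = 16,26
  Yield 16, then a,b = 26,42
  Yield 26, then a,b = 42,68
Step 2: 42 >= 42, stop.
Therefore ans = [2, 2, 4, 6, 10, 16, 26].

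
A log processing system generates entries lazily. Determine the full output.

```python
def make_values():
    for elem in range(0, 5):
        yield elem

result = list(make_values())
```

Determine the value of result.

Step 1: The generator yields each value from range(0, 5).
Step 2: list() consumes all yields: [0, 1, 2, 3, 4].
Therefore result = [0, 1, 2, 3, 4].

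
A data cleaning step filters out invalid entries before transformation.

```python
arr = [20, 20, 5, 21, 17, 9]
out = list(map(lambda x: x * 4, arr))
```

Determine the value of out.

Step 1: Apply lambda x: x * 4 to each element:
  20 -> 80
  20 -> 80
  5 -> 20
  21 -> 84
  17 -> 68
  9 -> 36
Therefore out = [80, 80, 20, 84, 68, 36].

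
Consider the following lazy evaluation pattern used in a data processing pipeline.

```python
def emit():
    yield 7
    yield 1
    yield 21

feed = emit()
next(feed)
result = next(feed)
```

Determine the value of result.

Step 1: emit() creates a generator.
Step 2: next(feed) yields 7 (consumed and discarded).
Step 3: next(feed) yields 1, assigned to result.
Therefore result = 1.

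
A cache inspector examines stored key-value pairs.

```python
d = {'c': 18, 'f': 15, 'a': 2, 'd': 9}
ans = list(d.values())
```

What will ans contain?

Step 1: d.values() returns the dictionary values in insertion order.
Therefore ans = [18, 15, 2, 9].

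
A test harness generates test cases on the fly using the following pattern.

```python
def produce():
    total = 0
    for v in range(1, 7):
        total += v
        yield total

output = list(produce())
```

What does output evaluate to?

Step 1: Generator accumulates running sum:
  v=1: total = 1, yield 1
  v=2: total = 3, yield 3
  v=3: total = 6, yield 6
  v=4: total = 10, yield 10
  v=5: total = 15, yield 15
  v=6: total = 21, yield 21
Therefore output = [1, 3, 6, 10, 15, 21].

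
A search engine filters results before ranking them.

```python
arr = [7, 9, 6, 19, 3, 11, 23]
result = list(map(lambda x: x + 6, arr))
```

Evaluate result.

Step 1: Apply lambda x: x + 6 to each element:
  7 -> 13
  9 -> 15
  6 -> 12
  19 -> 25
  3 -> 9
  11 -> 17
  23 -> 29
Therefore result = [13, 15, 12, 25, 9, 17, 29].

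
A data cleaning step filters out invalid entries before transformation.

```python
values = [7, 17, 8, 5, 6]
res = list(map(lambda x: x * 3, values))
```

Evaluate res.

Step 1: Apply lambda x: x * 3 to each element:
  7 -> 21
  17 -> 51
  8 -> 24
  5 -> 15
  6 -> 18
Therefore res = [21, 51, 24, 15, 18].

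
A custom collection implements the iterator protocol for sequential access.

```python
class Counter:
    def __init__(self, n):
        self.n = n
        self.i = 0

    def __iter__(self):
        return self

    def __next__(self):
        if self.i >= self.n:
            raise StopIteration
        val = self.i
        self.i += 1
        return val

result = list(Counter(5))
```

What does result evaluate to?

Step 1: Counter(5) creates an iterator counting 0 to 4.
Step 2: list() consumes all values: [0, 1, 2, 3, 4].
Therefore result = [0, 1, 2, 3, 4].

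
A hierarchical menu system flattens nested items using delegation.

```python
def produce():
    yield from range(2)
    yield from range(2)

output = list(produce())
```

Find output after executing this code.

Step 1: Trace yields in order:
  yield 0
  yield 1
  yield 0
  yield 1
Therefore output = [0, 1, 0, 1].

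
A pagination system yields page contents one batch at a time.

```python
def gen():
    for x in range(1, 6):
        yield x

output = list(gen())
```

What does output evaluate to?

Step 1: The generator yields each value from range(1, 6).
Step 2: list() consumes all yields: [1, 2, 3, 4, 5].
Therefore output = [1, 2, 3, 4, 5].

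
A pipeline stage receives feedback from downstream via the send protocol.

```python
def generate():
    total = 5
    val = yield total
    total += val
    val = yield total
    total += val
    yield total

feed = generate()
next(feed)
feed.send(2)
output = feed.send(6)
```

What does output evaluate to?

Step 1: next() -> yield total=5.
Step 2: send(2) -> val=2, total = 5+2 = 7, yield 7.
Step 3: send(6) -> val=6, total = 7+6 = 13, yield 13.
Therefore output = 13.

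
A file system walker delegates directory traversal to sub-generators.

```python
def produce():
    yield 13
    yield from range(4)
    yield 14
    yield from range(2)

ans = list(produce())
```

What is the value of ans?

Step 1: Trace yields in order:
  yield 13
  yield 0
  yield 1
  yield 2
  yield 3
  yield 14
  yield 0
  yield 1
Therefore ans = [13, 0, 1, 2, 3, 14, 0, 1].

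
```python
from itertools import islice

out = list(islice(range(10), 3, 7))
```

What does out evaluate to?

Step 1: islice(range(10), 3, 7) takes elements at indices [3, 7).
Step 2: Elements: [3, 4, 5, 6].
Therefore out = [3, 4, 5, 6].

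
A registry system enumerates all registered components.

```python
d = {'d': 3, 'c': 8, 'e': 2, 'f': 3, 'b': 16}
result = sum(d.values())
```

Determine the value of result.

Step 1: d.values() = [3, 8, 2, 3, 16].
Step 2: sum = 32.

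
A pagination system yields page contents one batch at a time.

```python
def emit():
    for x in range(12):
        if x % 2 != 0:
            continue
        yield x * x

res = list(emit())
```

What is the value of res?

Step 1: Only yield x**2 when x is divisible by 2:
  x=0: 0 % 2 == 0, yield 0**2 = 0
  x=2: 2 % 2 == 0, yield 2**2 = 4
  x=4: 4 % 2 == 0, yield 4**2 = 16
  x=6: 6 % 2 == 0, yield 6**2 = 36
  x=8: 8 % 2 == 0, yield 8**2 = 64
  x=10: 10 % 2 == 0, yield 10**2 = 100
Therefore res = [0, 4, 16, 36, 64, 100].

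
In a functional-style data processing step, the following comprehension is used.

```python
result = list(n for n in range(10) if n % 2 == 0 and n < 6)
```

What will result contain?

Step 1: Filter range(10) where n % 2 == 0 and n < 6:
  n=0: both conditions met, included
  n=1: excluded (1 % 2 != 0)
  n=2: both conditions met, included
  n=3: excluded (3 % 2 != 0)
  n=4: both conditions met, included
  n=5: excluded (5 % 2 != 0)
  n=6: excluded (6 >= 6)
  n=7: excluded (7 % 2 != 0, 7 >= 6)
  n=8: excluded (8 >= 6)
  n=9: excluded (9 % 2 != 0, 9 >= 6)
Therefore result = [0, 2, 4].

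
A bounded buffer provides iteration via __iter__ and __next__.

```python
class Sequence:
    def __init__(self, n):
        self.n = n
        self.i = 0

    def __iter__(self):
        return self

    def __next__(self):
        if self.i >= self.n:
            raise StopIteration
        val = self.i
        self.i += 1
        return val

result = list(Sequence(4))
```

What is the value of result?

Step 1: Sequence(4) creates an iterator counting 0 to 3.
Step 2: list() consumes all values: [0, 1, 2, 3].
Therefore result = [0, 1, 2, 3].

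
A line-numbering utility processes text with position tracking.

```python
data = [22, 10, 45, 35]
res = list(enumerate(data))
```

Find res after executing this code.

Step 1: enumerate pairs each element with its index:
  (0, 22)
  (1, 10)
  (2, 45)
  (3, 35)
Therefore res = [(0, 22), (1, 10), (2, 45), (3, 35)].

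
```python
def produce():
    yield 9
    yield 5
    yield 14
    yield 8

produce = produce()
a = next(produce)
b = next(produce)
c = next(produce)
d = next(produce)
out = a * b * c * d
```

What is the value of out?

Step 1: Create generator and consume all values:
  a = next(produce) = 9
  b = next(produce) = 5
  c = next(produce) = 14
  d = next(produce) = 8
Step 2: out = 9 * 5 * 14 * 8 = 5040.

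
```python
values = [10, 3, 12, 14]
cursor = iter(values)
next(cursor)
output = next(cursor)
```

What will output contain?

Step 1: Create iterator over [10, 3, 12, 14].
Step 2: next() consumes 10.
Step 3: next() returns 3.
Therefore output = 3.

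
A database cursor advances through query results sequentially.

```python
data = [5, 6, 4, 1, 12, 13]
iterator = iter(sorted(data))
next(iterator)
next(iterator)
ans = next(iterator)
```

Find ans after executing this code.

Step 1: sorted([5, 6, 4, 1, 12, 13]) = [1, 4, 5, 6, 12, 13].
Step 2: Create iterator and skip 2 elements.
Step 3: next() returns 5.
Therefore ans = 5.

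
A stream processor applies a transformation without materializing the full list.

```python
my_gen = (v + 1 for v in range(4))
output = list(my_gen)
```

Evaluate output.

Step 1: For each v in range(4), compute v+1:
  v=0: 0+1 = 1
  v=1: 1+1 = 2
  v=2: 2+1 = 3
  v=3: 3+1 = 4
Therefore output = [1, 2, 3, 4].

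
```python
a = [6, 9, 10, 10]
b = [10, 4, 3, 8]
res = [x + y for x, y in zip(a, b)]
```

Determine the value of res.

Step 1: Add corresponding elements:
  6 + 10 = 16
  9 + 4 = 13
  10 + 3 = 13
  10 + 8 = 18
Therefore res = [16, 13, 13, 18].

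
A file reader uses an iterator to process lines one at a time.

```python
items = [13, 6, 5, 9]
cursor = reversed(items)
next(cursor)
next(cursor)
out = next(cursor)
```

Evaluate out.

Step 1: reversed([13, 6, 5, 9]) gives iterator: [9, 5, 6, 13].
Step 2: First next() = 9, second next() = 5.
Step 3: Third next() = 6.
Therefore out = 6.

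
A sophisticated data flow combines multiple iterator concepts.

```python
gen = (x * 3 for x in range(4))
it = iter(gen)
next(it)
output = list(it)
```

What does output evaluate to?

Step 1: Generator produces [0, 3, 6, 9].
Step 2: next(it) consumes first element (0).
Step 3: list(it) collects remaining: [3, 6, 9].
Therefore output = [3, 6, 9].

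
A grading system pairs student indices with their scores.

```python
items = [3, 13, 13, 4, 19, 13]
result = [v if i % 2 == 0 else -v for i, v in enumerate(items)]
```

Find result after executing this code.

Step 1: For each (i, v), keep v if i is even, negate if odd:
  i=0 (even): keep 3
  i=1 (odd): negate to -13
  i=2 (even): keep 13
  i=3 (odd): negate to -4
  i=4 (even): keep 19
  i=5 (odd): negate to -13
Therefore result = [3, -13, 13, -4, 19, -13].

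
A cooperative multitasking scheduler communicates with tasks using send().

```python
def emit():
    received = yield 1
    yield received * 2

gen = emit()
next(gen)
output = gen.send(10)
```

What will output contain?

Step 1: next(gen) advances to first yield, producing 1.
Step 2: send(10) resumes, received = 10.
Step 3: yield received * 2 = 10 * 2 = 20.
Therefore output = 20.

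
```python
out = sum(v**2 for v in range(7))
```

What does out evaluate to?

Step 1: Compute v**2 for each v in range(7):
  v=0: 0**2 = 0
  v=1: 1**2 = 1
  v=2: 2**2 = 4
  v=3: 3**2 = 9
  v=4: 4**2 = 16
  v=5: 5**2 = 25
  v=6: 6**2 = 36
Step 2: sum = 0 + 1 + 4 + 9 + 16 + 25 + 36 = 91.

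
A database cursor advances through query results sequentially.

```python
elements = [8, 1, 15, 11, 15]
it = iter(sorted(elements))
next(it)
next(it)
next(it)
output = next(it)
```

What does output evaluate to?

Step 1: sorted([8, 1, 15, 11, 15]) = [1, 8, 11, 15, 15].
Step 2: Create iterator and skip 3 elements.
Step 3: next() returns 15.
Therefore output = 15.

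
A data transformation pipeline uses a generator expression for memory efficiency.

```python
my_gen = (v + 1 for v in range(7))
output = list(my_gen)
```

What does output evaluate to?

Step 1: For each v in range(7), compute v+1:
  v=0: 0+1 = 1
  v=1: 1+1 = 2
  v=2: 2+1 = 3
  v=3: 3+1 = 4
  v=4: 4+1 = 5
  v=5: 5+1 = 6
  v=6: 6+1 = 7
Therefore output = [1, 2, 3, 4, 5, 6, 7].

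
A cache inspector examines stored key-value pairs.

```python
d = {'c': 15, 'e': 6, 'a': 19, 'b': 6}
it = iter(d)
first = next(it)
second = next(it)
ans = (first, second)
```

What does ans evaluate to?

Step 1: iter(d) iterates over keys: ['c', 'e', 'a', 'b'].
Step 2: first = next(it) = 'c', second = next(it) = 'e'.
Therefore ans = ('c', 'e').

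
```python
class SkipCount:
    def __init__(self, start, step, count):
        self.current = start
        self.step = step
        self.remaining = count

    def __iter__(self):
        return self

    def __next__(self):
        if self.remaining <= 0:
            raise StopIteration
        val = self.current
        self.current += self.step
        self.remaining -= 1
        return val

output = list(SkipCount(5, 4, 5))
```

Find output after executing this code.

Step 1: SkipCount starts at 5, increments by 4, for 5 steps:
  Yield 5, then current += 4
  Yield 9, then current += 4
  Yield 13, then current += 4
  Yield 17, then current += 4
  Yield 21, then current += 4
Therefore output = [5, 9, 13, 17, 21].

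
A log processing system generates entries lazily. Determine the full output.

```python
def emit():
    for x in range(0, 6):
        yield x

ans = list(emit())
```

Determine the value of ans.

Step 1: The generator yields each value from range(0, 6).
Step 2: list() consumes all yields: [0, 1, 2, 3, 4, 5].
Therefore ans = [0, 1, 2, 3, 4, 5].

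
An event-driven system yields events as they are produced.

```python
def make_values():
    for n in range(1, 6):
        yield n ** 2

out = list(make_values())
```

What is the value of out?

Step 1: For each n in range(1, 6), yield n**2:
  n=1: yield 1**2 = 1
  n=2: yield 2**2 = 4
  n=3: yield 3**2 = 9
  n=4: yield 4**2 = 16
  n=5: yield 5**2 = 25
Therefore out = [1, 4, 9, 16, 25].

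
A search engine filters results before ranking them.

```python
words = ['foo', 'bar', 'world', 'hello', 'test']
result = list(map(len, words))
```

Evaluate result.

Step 1: Map len() to each word:
  'foo' -> 3
  'bar' -> 3
  'world' -> 5
  'hello' -> 5
  'test' -> 4
Therefore result = [3, 3, 5, 5, 4].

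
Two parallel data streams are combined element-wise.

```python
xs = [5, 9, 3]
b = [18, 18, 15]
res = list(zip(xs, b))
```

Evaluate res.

Step 1: zip pairs elements at same index:
  Index 0: (5, 18)
  Index 1: (9, 18)
  Index 2: (3, 15)
Therefore res = [(5, 18), (9, 18), (3, 15)].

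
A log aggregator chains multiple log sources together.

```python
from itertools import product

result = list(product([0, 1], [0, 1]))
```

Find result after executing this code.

Step 1: product([0, 1], [0, 1]) gives all pairs:
  (0, 0)
  (0, 1)
  (1, 0)
  (1, 1)
Therefore result = [(0, 0), (0, 1), (1, 0), (1, 1)].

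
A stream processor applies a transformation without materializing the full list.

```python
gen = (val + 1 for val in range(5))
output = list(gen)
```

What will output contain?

Step 1: For each val in range(5), compute val+1:
  val=0: 0+1 = 1
  val=1: 1+1 = 2
  val=2: 2+1 = 3
  val=3: 3+1 = 4
  val=4: 4+1 = 5
Therefore output = [1, 2, 3, 4, 5].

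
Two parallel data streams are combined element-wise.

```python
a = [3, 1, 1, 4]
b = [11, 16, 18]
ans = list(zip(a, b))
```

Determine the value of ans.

Step 1: zip stops at shortest (len(a)=4, len(b)=3):
  Index 0: (3, 11)
  Index 1: (1, 16)
  Index 2: (1, 18)
Step 2: Last element of a (4) has no pair, dropped.
Therefore ans = [(3, 11), (1, 16), (1, 18)].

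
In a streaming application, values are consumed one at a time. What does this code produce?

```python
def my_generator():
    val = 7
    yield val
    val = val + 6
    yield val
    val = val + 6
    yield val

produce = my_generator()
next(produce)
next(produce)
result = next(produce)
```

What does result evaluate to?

Step 1: Trace through generator execution:
  Yield 1: val starts at 7, yield 7
  Yield 2: val = 7 + 6 = 13, yield 13
  Yield 3: val = 13 + 6 = 19, yield 19
Step 2: First next() gets 7, second next() gets the second value, third next() yields 19.
Therefore result = 19.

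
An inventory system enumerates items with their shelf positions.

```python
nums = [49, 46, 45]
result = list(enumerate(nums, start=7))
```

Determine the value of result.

Step 1: enumerate with start=7:
  (7, 49)
  (8, 46)
  (9, 45)
Therefore result = [(7, 49), (8, 46), (9, 45)].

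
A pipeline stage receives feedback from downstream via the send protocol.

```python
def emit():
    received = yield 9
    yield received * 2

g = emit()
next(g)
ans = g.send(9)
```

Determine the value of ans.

Step 1: next(g) advances to first yield, producing 9.
Step 2: send(9) resumes, received = 9.
Step 3: yield received * 2 = 9 * 2 = 18.
Therefore ans = 18.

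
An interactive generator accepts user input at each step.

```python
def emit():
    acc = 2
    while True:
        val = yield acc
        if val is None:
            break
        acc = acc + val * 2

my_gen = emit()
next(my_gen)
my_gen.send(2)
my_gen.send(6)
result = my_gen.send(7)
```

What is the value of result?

Step 1: next() -> yield acc=2.
Step 2: send(2) -> val=2, acc = 2 + 2*2 = 6, yield 6.
Step 3: send(6) -> val=6, acc = 6 + 6*2 = 18, yield 18.
Step 4: send(7) -> val=7, acc = 18 + 7*2 = 32, yield 32.
Therefore result = 32.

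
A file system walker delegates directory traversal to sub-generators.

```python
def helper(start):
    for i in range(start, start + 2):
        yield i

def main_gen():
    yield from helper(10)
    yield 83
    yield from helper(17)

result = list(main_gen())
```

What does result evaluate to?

Step 1: main_gen() delegates to helper(10):
  yield 10
  yield 11
Step 2: yield 83
Step 3: Delegates to helper(17):
  yield 17
  yield 18
Therefore result = [10, 11, 83, 17, 18].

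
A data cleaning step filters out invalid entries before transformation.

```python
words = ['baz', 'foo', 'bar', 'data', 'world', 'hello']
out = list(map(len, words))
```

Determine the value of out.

Step 1: Map len() to each word:
  'baz' -> 3
  'foo' -> 3
  'bar' -> 3
  'data' -> 4
  'world' -> 5
  'hello' -> 5
Therefore out = [3, 3, 3, 4, 5, 5].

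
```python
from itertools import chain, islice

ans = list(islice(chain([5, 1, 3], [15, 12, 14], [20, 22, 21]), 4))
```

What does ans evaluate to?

Step 1: chain([5, 1, 3], [15, 12, 14], [20, 22, 21]) = [5, 1, 3, 15, 12, 14, 20, 22, 21].
Step 2: islice takes first 4 elements: [5, 1, 3, 15].
Therefore ans = [5, 1, 3, 15].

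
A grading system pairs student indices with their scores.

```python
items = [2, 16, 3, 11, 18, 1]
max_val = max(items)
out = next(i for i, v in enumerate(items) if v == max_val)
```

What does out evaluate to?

Step 1: max([2, 16, 3, 11, 18, 1]) = 18.
Step 2: Find first index where value == 18:
  Index 0: 2 != 18
  Index 1: 16 != 18
  Index 2: 3 != 18
  Index 3: 11 != 18
  Index 4: 18 == 18, found!
Therefore out = 4.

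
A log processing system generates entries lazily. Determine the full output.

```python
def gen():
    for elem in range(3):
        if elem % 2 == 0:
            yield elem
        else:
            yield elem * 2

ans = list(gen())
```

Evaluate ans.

Step 1: For each elem in range(3), yield elem if even, else elem*2:
  elem=0 (even): yield 0
  elem=1 (odd): yield 1*2 = 2
  elem=2 (even): yield 2
Therefore ans = [0, 2, 2].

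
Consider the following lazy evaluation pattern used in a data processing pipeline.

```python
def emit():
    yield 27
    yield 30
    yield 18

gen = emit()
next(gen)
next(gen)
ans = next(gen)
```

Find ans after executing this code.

Step 1: emit() creates a generator.
Step 2: next(gen) yields 27 (consumed and discarded).
Step 3: next(gen) yields 30 (consumed and discarded).
Step 4: next(gen) yields 18, assigned to ans.
Therefore ans = 18.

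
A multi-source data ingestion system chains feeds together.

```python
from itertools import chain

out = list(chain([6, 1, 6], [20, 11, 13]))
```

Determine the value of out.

Step 1: chain() concatenates iterables: [6, 1, 6] + [20, 11, 13].
Therefore out = [6, 1, 6, 20, 11, 13].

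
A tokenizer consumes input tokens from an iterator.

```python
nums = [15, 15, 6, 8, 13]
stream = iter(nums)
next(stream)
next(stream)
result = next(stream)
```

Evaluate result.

Step 1: Create iterator over [15, 15, 6, 8, 13].
Step 2: next() consumes 15.
Step 3: next() consumes 15.
Step 4: next() returns 6.
Therefore result = 6.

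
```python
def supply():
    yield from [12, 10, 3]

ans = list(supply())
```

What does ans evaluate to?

Step 1: yield from delegates to the iterable, yielding each element.
Step 2: Collected values: [12, 10, 3].
Therefore ans = [12, 10, 3].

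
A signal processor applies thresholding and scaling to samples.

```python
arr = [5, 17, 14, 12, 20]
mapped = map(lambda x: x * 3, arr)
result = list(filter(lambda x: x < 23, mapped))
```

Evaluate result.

Step 1: Map x * 3:
  5 -> 15
  17 -> 51
  14 -> 42
  12 -> 36
  20 -> 60
Step 2: Filter for < 23:
  15: kept
  51: removed
  42: removed
  36: removed
  60: removed
Therefore result = [15].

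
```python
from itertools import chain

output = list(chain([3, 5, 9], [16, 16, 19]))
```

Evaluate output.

Step 1: chain() concatenates iterables: [3, 5, 9] + [16, 16, 19].
Therefore output = [3, 5, 9, 16, 16, 19].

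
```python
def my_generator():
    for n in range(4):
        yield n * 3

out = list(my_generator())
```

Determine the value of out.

Step 1: For each n in range(4), yield n * 3:
  n=0: yield 0 * 3 = 0
  n=1: yield 1 * 3 = 3
  n=2: yield 2 * 3 = 6
  n=3: yield 3 * 3 = 9
Therefore out = [0, 3, 6, 9].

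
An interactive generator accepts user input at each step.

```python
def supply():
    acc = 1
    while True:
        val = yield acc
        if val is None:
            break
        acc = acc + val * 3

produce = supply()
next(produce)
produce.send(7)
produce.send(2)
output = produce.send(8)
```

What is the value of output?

Step 1: next() -> yield acc=1.
Step 2: send(7) -> val=7, acc = 1 + 7*3 = 22, yield 22.
Step 3: send(2) -> val=2, acc = 22 + 2*3 = 28, yield 28.
Step 4: send(8) -> val=8, acc = 28 + 8*3 = 52, yield 52.
Therefore output = 52.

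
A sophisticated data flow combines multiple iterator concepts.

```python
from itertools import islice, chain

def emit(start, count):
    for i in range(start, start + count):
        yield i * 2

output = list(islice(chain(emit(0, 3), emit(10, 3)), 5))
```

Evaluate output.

Step 1: emit(0, 3) yields [0, 2, 4].
Step 2: emit(10, 3) yields [20, 22, 24].
Step 3: chain concatenates: [0, 2, 4, 20, 22, 24].
Step 4: islice takes first 5: [0, 2, 4, 20, 22].
Therefore output = [0, 2, 4, 20, 22].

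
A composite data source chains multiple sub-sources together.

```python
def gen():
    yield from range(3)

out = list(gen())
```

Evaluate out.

Step 1: yield from delegates to the iterable, yielding each element.
Step 2: Collected values: [0, 1, 2].
Therefore out = [0, 1, 2].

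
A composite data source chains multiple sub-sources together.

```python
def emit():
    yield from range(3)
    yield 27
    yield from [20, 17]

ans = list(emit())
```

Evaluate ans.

Step 1: Trace yields in order:
  yield 0
  yield 1
  yield 2
  yield 27
  yield 20
  yield 17
Therefore ans = [0, 1, 2, 27, 20, 17].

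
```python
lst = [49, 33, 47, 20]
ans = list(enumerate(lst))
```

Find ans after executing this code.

Step 1: enumerate pairs each element with its index:
  (0, 49)
  (1, 33)
  (2, 47)
  (3, 20)
Therefore ans = [(0, 49), (1, 33), (2, 47), (3, 20)].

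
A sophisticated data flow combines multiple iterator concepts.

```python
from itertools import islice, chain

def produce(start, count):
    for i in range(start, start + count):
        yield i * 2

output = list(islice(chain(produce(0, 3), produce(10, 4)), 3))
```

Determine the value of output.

Step 1: produce(0, 3) yields [0, 2, 4].
Step 2: produce(10, 4) yields [20, 22, 24, 26].
Step 3: chain concatenates: [0, 2, 4, 20, 22, 24, 26].
Step 4: islice takes first 3: [0, 2, 4].
Therefore output = [0, 2, 4].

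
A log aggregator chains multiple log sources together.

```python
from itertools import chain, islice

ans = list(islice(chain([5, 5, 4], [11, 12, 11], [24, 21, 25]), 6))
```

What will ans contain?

Step 1: chain([5, 5, 4], [11, 12, 11], [24, 21, 25]) = [5, 5, 4, 11, 12, 11, 24, 21, 25].
Step 2: islice takes first 6 elements: [5, 5, 4, 11, 12, 11].
Therefore ans = [5, 5, 4, 11, 12, 11].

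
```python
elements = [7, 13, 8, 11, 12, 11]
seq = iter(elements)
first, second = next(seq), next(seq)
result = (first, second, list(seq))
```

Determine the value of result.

Step 1: Create iterator over [7, 13, 8, 11, 12, 11].
Step 2: first = 7, second = 13.
Step 3: Remaining elements: [8, 11, 12, 11].
Therefore result = (7, 13, [8, 11, 12, 11]).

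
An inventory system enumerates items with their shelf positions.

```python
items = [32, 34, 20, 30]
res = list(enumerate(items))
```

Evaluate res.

Step 1: enumerate pairs each element with its index:
  (0, 32)
  (1, 34)
  (2, 20)
  (3, 30)
Therefore res = [(0, 32), (1, 34), (2, 20), (3, 30)].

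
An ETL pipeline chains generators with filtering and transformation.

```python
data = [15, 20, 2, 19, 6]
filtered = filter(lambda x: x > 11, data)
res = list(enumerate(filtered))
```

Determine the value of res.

Step 1: Filter [15, 20, 2, 19, 6] for > 11: [15, 20, 19].
Step 2: enumerate re-indexes from 0: [(0, 15), (1, 20), (2, 19)].
Therefore res = [(0, 15), (1, 20), (2, 19)].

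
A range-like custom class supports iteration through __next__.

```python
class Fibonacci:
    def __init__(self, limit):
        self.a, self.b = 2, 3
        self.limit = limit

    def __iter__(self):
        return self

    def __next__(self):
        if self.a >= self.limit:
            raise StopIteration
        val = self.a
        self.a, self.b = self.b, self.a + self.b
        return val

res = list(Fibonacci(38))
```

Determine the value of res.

Step 1: Fibonacci-like sequence (a=2, b=3) until >= 38:
  Yield 2, then a,b = 3,5
  Yield 3, then a,b = 5,8
  Yield 5, then a,b = 8,13
  Yield 8, then a,b = 13,21
  Yield 13, then a,b = 21,34
  Yield 21, then a,b = 34,55
  Yield 34, then a,b = 55,89
Step 2: 55 >= 38, stop.
Therefore res = [2, 3, 5, 8, 13, 21, 34].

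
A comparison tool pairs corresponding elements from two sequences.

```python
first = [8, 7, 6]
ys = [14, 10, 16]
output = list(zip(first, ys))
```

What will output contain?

Step 1: zip pairs elements at same index:
  Index 0: (8, 14)
  Index 1: (7, 10)
  Index 2: (6, 16)
Therefore output = [(8, 14), (7, 10), (6, 16)].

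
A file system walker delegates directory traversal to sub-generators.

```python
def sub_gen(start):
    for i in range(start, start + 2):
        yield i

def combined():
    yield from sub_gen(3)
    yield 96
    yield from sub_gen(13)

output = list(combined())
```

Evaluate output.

Step 1: combined() delegates to sub_gen(3):
  yield 3
  yield 4
Step 2: yield 96
Step 3: Delegates to sub_gen(13):
  yield 13
  yield 14
Therefore output = [3, 4, 96, 13, 14].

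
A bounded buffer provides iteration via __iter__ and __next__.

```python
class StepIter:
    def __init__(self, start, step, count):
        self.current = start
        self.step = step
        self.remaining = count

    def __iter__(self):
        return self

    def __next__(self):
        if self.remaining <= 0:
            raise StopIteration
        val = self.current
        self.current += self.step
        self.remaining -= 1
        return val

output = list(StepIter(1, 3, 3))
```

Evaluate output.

Step 1: StepIter starts at 1, increments by 3, for 3 steps:
  Yield 1, then current += 3
  Yield 4, then current += 3
  Yield 7, then current += 3
Therefore output = [1, 4, 7].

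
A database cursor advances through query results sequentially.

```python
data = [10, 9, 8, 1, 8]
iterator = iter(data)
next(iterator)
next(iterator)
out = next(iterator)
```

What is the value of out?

Step 1: Create iterator over [10, 9, 8, 1, 8].
Step 2: next() consumes 10.
Step 3: next() consumes 9.
Step 4: next() returns 8.
Therefore out = 8.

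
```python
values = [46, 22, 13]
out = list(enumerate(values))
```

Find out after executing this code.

Step 1: enumerate pairs each element with its index:
  (0, 46)
  (1, 22)
  (2, 13)
Therefore out = [(0, 46), (1, 22), (2, 13)].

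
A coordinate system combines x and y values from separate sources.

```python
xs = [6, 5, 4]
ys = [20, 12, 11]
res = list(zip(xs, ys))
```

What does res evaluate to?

Step 1: zip pairs elements at same index:
  Index 0: (6, 20)
  Index 1: (5, 12)
  Index 2: (4, 11)
Therefore res = [(6, 20), (5, 12), (4, 11)].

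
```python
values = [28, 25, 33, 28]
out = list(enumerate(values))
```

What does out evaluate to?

Step 1: enumerate pairs each element with its index:
  (0, 28)
  (1, 25)
  (2, 33)
  (3, 28)
Therefore out = [(0, 28), (1, 25), (2, 33), (3, 28)].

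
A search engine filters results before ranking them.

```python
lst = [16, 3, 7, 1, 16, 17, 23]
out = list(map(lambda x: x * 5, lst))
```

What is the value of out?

Step 1: Apply lambda x: x * 5 to each element:
  16 -> 80
  3 -> 15
  7 -> 35
  1 -> 5
  16 -> 80
  17 -> 85
  23 -> 115
Therefore out = [80, 15, 35, 5, 80, 85, 115].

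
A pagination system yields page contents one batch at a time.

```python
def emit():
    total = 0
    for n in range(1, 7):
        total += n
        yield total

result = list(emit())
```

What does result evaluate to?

Step 1: Generator accumulates running sum:
  n=1: total = 1, yield 1
  n=2: total = 3, yield 3
  n=3: total = 6, yield 6
  n=4: total = 10, yield 10
  n=5: total = 15, yield 15
  n=6: total = 21, yield 21
Therefore result = [1, 3, 6, 10, 15, 21].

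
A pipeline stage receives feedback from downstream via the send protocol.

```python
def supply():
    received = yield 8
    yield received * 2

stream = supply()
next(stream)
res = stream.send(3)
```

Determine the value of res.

Step 1: next(stream) advances to first yield, producing 8.
Step 2: send(3) resumes, received = 3.
Step 3: yield received * 2 = 3 * 2 = 6.
Therefore res = 6.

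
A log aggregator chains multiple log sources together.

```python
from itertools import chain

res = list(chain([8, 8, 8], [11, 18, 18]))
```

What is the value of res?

Step 1: chain() concatenates iterables: [8, 8, 8] + [11, 18, 18].
Therefore res = [8, 8, 8, 11, 18, 18].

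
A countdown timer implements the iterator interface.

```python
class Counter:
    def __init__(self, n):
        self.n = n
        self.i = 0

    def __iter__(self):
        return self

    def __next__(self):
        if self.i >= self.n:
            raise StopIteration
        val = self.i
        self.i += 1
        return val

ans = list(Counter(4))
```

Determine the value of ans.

Step 1: Counter(4) creates an iterator counting 0 to 3.
Step 2: list() consumes all values: [0, 1, 2, 3].
Therefore ans = [0, 1, 2, 3].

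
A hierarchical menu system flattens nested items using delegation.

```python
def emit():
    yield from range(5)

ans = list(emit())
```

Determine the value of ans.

Step 1: yield from delegates to the iterable, yielding each element.
Step 2: Collected values: [0, 1, 2, 3, 4].
Therefore ans = [0, 1, 2, 3, 4].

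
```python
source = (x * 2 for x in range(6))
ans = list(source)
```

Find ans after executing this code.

Step 1: For each x in range(6), compute x*2:
  x=0: 0*2 = 0
  x=1: 1*2 = 2
  x=2: 2*2 = 4
  x=3: 3*2 = 6
  x=4: 4*2 = 8
  x=5: 5*2 = 10
Therefore ans = [0, 2, 4, 6, 8, 10].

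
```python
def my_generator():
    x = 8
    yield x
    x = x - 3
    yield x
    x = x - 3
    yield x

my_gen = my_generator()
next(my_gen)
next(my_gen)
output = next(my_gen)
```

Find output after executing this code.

Step 1: Trace through generator execution:
  Yield 1: x starts at 8, yield 8
  Yield 2: x = 8 - 3 = 5, yield 5
  Yield 3: x = 5 - 3 = 2, yield 2
Step 2: First next() gets 8, second next() gets the second value, third next() yields 2.
Therefore output = 2.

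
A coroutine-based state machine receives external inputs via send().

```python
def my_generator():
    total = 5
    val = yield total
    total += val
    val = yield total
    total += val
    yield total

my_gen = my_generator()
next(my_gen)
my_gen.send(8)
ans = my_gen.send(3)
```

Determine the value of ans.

Step 1: next() -> yield total=5.
Step 2: send(8) -> val=8, total = 5+8 = 13, yield 13.
Step 3: send(3) -> val=3, total = 13+3 = 16, yield 16.
Therefore ans = 16.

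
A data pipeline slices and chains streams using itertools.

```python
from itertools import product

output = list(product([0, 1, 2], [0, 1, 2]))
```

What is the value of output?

Step 1: product([0, 1, 2], [0, 1, 2]) gives all pairs:
  (0, 0)
  (0, 1)
  (0, 2)
  (1, 0)
  (1, 1)
  (1, 2)
  (2, 0)
  (2, 1)
  (2, 2)
Therefore output = [(0, 0), (0, 1), (0, 2), (1, 0), (1, 1), (1, 2), (2, 0), (2, 1), (2, 2)].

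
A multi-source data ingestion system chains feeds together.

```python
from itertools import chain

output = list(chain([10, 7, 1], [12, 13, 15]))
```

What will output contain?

Step 1: chain() concatenates iterables: [10, 7, 1] + [12, 13, 15].
Therefore output = [10, 7, 1, 12, 13, 15].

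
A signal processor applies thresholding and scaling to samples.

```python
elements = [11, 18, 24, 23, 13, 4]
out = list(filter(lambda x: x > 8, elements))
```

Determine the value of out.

Step 1: Filter elements > 8:
  11: kept
  18: kept
  24: kept
  23: kept
  13: kept
  4: removed
Therefore out = [11, 18, 24, 23, 13].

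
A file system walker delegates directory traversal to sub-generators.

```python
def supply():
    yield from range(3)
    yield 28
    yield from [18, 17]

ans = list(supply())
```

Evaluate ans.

Step 1: Trace yields in order:
  yield 0
  yield 1
  yield 2
  yield 28
  yield 18
  yield 17
Therefore ans = [0, 1, 2, 28, 18, 17].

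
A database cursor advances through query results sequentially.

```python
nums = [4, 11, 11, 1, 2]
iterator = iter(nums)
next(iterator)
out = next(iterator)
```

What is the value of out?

Step 1: Create iterator over [4, 11, 11, 1, 2].
Step 2: next() consumes 4.
Step 3: next() returns 11.
Therefore out = 11.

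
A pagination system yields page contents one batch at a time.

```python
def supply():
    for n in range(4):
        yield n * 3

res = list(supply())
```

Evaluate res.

Step 1: For each n in range(4), yield n * 3:
  n=0: yield 0 * 3 = 0
  n=1: yield 1 * 3 = 3
  n=2: yield 2 * 3 = 6
  n=3: yield 3 * 3 = 9
Therefore res = [0, 3, 6, 9].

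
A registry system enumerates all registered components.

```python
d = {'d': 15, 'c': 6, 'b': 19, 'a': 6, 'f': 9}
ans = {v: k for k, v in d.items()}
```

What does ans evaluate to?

Step 1: Invert dict (swap keys and values):
  'd': 15 -> 15: 'd'
  'c': 6 -> 6: 'c'
  'b': 19 -> 19: 'b'
  'a': 6 -> 6: 'a'
  'f': 9 -> 9: 'f'
Therefore ans = {15: 'd', 6: 'a', 19: 'b', 9: 'f'}.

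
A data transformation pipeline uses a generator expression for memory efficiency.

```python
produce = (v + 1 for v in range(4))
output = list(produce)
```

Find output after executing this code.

Step 1: For each v in range(4), compute v+1:
  v=0: 0+1 = 1
  v=1: 1+1 = 2
  v=2: 2+1 = 3
  v=3: 3+1 = 4
Therefore output = [1, 2, 3, 4].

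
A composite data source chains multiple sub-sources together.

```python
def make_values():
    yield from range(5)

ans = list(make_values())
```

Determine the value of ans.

Step 1: yield from delegates to the iterable, yielding each element.
Step 2: Collected values: [0, 1, 2, 3, 4].
Therefore ans = [0, 1, 2, 3, 4].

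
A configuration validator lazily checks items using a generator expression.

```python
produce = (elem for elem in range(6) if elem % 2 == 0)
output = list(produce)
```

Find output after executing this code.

Step 1: Filter range(6) keeping only even values:
  elem=0: even, included
  elem=1: odd, excluded
  elem=2: even, included
  elem=3: odd, excluded
  elem=4: even, included
  elem=5: odd, excluded
Therefore output = [0, 2, 4].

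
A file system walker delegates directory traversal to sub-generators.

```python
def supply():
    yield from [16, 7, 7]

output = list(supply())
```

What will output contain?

Step 1: yield from delegates to the iterable, yielding each element.
Step 2: Collected values: [16, 7, 7].
Therefore output = [16, 7, 7].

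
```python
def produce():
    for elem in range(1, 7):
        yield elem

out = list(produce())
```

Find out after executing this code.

Step 1: The generator yields each value from range(1, 7).
Step 2: list() consumes all yields: [1, 2, 3, 4, 5, 6].
Therefore out = [1, 2, 3, 4, 5, 6].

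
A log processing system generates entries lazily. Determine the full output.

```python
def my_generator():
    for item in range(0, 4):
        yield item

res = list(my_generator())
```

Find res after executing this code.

Step 1: The generator yields each value from range(0, 4).
Step 2: list() consumes all yields: [0, 1, 2, 3].
Therefore res = [0, 1, 2, 3].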